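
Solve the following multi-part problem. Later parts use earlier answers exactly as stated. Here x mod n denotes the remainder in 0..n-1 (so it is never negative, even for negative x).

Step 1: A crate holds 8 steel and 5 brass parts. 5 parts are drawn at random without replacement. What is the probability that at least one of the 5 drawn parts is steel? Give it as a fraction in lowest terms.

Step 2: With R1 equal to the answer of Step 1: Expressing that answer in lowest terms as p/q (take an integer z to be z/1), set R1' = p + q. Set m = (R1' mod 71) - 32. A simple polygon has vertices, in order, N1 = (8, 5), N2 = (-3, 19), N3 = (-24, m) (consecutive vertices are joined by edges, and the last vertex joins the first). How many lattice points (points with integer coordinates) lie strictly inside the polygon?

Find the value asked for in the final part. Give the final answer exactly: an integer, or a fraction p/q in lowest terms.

332

Step 1: total draws C(13,5) = 1287; complement C(5,5) = 1; favorable 1287 - 1 = 1286; P = 1286/1287; answer 1286/1287
Step 2: R1 = 1286/1287; threaded value p + q = 2573; m = -15; cross terms: (8*19 - -3*5)=167, (-3*-15 - -24*19)=501, (-24*5 - 8*-15)=0; twice the area = |668| = 668; area = 334; boundary points = 1 + 1 + 4 = 6; strictly interior points = area - boundary/2 + 1 = 332; answer 332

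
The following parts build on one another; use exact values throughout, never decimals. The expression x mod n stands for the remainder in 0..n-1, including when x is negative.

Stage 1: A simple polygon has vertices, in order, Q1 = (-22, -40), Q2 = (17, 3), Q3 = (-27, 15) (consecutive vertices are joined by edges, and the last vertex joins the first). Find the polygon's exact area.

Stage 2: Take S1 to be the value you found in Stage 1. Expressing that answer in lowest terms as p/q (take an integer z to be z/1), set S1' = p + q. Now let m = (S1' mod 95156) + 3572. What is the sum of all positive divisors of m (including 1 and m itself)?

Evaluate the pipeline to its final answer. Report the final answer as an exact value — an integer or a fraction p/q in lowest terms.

Stage 1: cross terms: (-22*3 - 17*-40)=614, (17*15 - -27*3)=336, (-27*-40 - -22*15)=1410; twice the area = |2360| = 2360; area = 1180; answer 1180
Stage 2: S1 = 1180; threaded value p + q = 1181; m = 4753; 4753 = 7^2 * 97; sigma = (1 + 7 + 49) * (1 + 97) = 57 * 98 = 5586; answer 5586

5586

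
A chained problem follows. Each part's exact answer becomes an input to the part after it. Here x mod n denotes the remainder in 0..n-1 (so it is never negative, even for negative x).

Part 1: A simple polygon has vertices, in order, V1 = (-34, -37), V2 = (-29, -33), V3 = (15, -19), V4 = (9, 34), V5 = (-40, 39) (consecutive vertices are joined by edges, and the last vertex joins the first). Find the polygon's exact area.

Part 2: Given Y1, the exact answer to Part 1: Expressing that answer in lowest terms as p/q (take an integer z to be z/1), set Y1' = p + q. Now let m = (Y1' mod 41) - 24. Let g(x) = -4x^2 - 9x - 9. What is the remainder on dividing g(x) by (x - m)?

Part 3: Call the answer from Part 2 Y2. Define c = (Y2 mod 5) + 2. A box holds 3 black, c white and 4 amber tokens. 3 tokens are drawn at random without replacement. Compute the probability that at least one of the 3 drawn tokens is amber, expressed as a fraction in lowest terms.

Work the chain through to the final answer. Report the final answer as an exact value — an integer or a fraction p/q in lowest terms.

Part 1: cross terms: (-34*-33 - -29*-37)=49, (-29*-19 - 15*-33)=1046, (15*34 - 9*-19)=681, (9*39 - -40*34)=1711, (-40*-37 - -34*39)=2806; twice the area = |6293| = 6293; area = 6293/2; answer 6293/2
Part 2: Y1 = 6293/2; threaded value p + q = 6295; m = -2; remainder = value at the root: -4*(-2)^2 - 9*(-2)^1 - 9 = (-16) + (18) + (-9) = -7; answer -7
Part 3: Y2 = -7; c = 5; total draws C(12,3) = 220; complement C(8,3) = 56; favorable 220 - 56 = 164; P = 41/55; answer 41/55

41/55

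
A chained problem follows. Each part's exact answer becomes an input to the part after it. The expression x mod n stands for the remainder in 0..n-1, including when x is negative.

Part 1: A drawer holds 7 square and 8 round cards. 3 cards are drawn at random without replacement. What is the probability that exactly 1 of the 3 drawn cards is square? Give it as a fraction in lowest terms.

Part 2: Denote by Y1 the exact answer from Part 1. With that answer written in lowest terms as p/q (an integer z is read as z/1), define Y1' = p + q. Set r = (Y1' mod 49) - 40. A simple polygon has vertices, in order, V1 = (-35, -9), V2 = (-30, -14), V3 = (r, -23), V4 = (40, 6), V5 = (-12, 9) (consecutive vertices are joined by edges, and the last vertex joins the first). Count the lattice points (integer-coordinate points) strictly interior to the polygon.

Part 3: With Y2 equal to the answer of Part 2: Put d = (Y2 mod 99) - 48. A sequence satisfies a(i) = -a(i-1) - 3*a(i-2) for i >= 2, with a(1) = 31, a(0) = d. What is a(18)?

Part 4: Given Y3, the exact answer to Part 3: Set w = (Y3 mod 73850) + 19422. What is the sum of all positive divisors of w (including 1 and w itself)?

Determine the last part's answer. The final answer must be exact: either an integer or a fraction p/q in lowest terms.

Part 1: total draws C(15,3) = 455; favorable C(7,1)*C(8,2) = 196; P = 28/65; answer 28/65
Part 2: Y1 = 28/65; threaded value p + q = 93; r = 4; cross terms: (-35*-14 - -30*-9)=220, (-30*-23 - 4*-14)=746, (4*6 - 40*-23)=944, (40*9 - -12*6)=432, (-12*-9 - -35*9)=423; twice the area = |2765| = 2765; area = 2765/2; boundary points = 5 + 1 + 1 + 1 + 1 = 9; strictly interior points = area - boundary/2 + 1 = 1379; answer 1379
Part 3: Y2 = 1379; d = 44; a(2) = -1*(31) - 3*(44) = -163; iterating: a(2)=-163, a(3)=70, a(4)=419, a(5)=-629, a(6)=-628, a(7)=2515, a(8)=-631, a(9)=-6914, a(10)=8807, a(11)=11935, a(12)=-38356, a(13)=2551, a(14)=112517, a(15)=-120170, a(16)=-217381, a(17)=577891, a(18)=74252; answer 74252
Part 4: Y3 = 74252; w = 19824; 19824 = 2^4 * 3 * 7 * 59; sigma = (1 + 2 + 4 + 8 + 16) * (1 + 3) * (1 + 7) * (1 + 59) = 31 * 4 * 8 * 60 = 59520; answer 59520

59520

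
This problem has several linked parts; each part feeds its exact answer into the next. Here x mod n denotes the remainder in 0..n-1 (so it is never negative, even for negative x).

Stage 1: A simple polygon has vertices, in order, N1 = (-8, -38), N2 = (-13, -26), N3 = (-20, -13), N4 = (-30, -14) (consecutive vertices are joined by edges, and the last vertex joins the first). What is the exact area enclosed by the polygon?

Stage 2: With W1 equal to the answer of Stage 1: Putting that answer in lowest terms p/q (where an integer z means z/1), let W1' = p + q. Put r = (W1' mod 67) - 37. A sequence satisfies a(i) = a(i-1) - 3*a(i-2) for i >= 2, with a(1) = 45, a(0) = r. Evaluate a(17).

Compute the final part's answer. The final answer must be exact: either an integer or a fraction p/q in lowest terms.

342075

Stage 1: cross terms: (-8*-26 - -13*-38)=-286, (-13*-13 - -20*-26)=-351, (-20*-14 - -30*-13)=-110, (-30*-38 - -8*-14)=1028; twice the area = |281| = 281; area = 281/2; answer 281/2
Stage 2: W1 = 281/2; threaded value p + q = 283; r = -22; a(2) = 1*(45) - 3*(-22) = 111; iterating: a(2)=111, a(3)=-24, a(4)=-357, a(5)=-285, a(6)=786, a(7)=1641, a(8)=-717, a(9)=-5640, a(10)=-3489, a(11)=13431, a(12)=23898, a(13)=-16395, a(14)=-88089, a(15)=-38904, a(16)=225363, a(17)=342075; answer 342075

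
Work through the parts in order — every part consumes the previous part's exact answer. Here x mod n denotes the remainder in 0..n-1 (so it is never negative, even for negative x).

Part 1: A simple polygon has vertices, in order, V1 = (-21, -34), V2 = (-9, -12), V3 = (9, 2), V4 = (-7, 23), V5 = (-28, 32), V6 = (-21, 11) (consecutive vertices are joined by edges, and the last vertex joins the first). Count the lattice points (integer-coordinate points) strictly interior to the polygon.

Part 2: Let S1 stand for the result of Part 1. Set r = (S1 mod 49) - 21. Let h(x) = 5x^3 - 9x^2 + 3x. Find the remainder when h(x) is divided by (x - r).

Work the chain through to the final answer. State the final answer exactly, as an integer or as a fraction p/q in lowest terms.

7380

Part 1: cross terms: (-21*-12 - -9*-34)=-54, (-9*2 - 9*-12)=90, (9*23 - -7*2)=221, (-7*32 - -28*23)=420, (-28*11 - -21*32)=364, (-21*-34 - -21*11)=945; twice the area = |1986| = 1986; area = 993; boundary points = 2 + 2 + 1 + 3 + 7 + 45 = 60; strictly interior points = area - boundary/2 + 1 = 964; answer 964
Part 2: S1 = 964; r = 12; remainder = value at the root: 5*(12)^3 - 9*(12)^2 + 3*(12)^1 = (8640) + (-1296) + (36) = 7380; answer 7380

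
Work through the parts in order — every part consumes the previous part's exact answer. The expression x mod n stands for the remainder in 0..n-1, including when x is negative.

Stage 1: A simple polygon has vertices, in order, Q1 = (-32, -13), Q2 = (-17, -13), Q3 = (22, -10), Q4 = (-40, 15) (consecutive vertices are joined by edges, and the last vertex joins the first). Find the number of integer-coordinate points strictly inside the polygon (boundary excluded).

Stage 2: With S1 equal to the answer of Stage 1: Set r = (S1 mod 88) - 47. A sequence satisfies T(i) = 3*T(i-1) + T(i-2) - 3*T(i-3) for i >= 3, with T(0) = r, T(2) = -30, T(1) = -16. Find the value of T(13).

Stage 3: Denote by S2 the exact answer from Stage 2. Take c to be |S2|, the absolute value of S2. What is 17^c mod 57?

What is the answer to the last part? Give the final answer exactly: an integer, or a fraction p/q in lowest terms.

Stage 1: cross terms: (-32*-13 - -17*-13)=195, (-17*-10 - 22*-13)=456, (22*15 - -40*-10)=-70, (-40*-13 - -32*15)=1000; twice the area = |1581| = 1581; area = 1581/2; boundary points = 15 + 3 + 1 + 4 = 23; strictly interior points = area - boundary/2 + 1 = 780; answer 780
Stage 2: S1 = 780; r = 29; T(3) = 3*(-30) + 1*(-16) - 3*(29) = -193; iterating: T(3)=-193, T(4)=-561, T(5)=-1786, T(6)=-5340, T(7)=-16123, T(8)=-48351, T(9)=-145156, T(10)=-435450, T(11)=-1306453, T(12)=-3919341, T(13)=-11758126; answer -11758126
Stage 3: S2 = -11758126; c = 11758126; squarings mod 57: 17^1=17, 17^2=4, 17^4=16, 17^8=28, 17^16=43, 17^32=25, 17^64=55, 17^128=4, 17^256=16, 17^512=28, 17^1024=43, 17^2048=25, 17^4096=55, 17^8192=4, 17^16384=16, 17^32768=28, 17^65536=43, 17^131072=25, 17^262144=55, 17^524288=4, 17^1048576=16, 17^2097152=28, 17^4194304=43, 17^8388608=25; 17^11758126 = 17^2 * 17^4 * 17^8 * 17^32 * 17^512 * 17^2048 * 17^8192 * 17^16384 * 17^65536 * 17^131072 * 17^1048576 * 17^2097152 * 17^8388608 = 16 (mod 57); answer 16

16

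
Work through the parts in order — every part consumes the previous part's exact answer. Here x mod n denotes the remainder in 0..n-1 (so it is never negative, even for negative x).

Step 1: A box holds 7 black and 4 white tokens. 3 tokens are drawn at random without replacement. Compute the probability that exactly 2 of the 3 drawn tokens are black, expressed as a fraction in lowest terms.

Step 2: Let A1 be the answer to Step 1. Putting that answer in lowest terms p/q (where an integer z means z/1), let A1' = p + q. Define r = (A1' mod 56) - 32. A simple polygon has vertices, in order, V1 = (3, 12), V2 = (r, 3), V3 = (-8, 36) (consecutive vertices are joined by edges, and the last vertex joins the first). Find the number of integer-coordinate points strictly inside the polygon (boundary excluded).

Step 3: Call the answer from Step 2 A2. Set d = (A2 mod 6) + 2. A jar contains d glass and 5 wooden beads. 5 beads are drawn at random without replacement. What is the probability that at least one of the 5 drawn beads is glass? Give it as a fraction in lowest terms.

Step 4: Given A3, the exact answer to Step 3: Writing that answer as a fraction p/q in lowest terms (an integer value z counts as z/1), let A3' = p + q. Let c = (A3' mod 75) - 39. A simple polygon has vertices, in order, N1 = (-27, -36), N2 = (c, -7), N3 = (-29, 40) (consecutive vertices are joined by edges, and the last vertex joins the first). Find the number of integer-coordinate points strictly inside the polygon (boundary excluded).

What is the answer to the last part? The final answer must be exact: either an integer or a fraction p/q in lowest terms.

1116

Step 1: total draws C(11,3) = 165; favorable C(7,2)*C(4,1) = 84; P = 28/55; answer 28/55
Step 2: A1 = 28/55; threaded value p + q = 83; r = -5; cross terms: (3*3 - -5*12)=69, (-5*36 - -8*3)=-156, (-8*12 - 3*36)=-204; twice the area = |-291| = 291; area = 291/2; boundary points = 1 + 3 + 1 = 5; strictly interior points = area - boundary/2 + 1 = 144; answer 144
Step 3: A2 = 144; d = 2; total draws C(7,5) = 21; complement C(5,5) = 1; favorable 21 - 1 = 20; P = 20/21; answer 20/21
Step 4: A3 = 20/21; threaded value p + q = 41; c = 2; cross terms: (-27*-7 - 2*-36)=261, (2*40 - -29*-7)=-123, (-29*-36 - -27*40)=2124; twice the area = |2262| = 2262; area = 1131; boundary points = 29 + 1 + 2 = 32; strictly interior points = area - boundary/2 + 1 = 1116; answer 1116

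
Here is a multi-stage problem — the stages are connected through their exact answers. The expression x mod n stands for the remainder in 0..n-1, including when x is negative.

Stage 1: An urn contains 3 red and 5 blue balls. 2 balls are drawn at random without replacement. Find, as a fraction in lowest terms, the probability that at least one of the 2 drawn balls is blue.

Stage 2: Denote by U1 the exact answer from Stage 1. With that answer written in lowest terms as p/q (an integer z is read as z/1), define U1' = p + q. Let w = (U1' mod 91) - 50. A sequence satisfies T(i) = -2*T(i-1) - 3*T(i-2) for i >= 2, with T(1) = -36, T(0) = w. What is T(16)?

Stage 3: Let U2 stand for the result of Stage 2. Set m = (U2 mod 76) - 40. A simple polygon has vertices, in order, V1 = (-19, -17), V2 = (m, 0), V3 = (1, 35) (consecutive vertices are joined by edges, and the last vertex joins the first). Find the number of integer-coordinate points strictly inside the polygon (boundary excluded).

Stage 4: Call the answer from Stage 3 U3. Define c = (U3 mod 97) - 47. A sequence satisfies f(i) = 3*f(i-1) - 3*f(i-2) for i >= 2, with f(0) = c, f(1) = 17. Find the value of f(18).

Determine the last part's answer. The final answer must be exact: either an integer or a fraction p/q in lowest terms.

Stage 1: total draws C(8,2) = 28; complement C(3,2) = 3; favorable 28 - 3 = 25; P = 25/28; answer 25/28
Stage 2: U1 = 25/28; threaded value p + q = 53; w = 3; T(2) = -2*(-36) - 3*(3) = 63; iterating: T(2)=63, T(3)=-18, T(4)=-153, T(5)=360, T(6)=-261, T(7)=-558, T(8)=1899, T(9)=-2124, T(10)=-1449, T(11)=9270, T(12)=-14193, T(13)=576, T(14)=41427, T(15)=-84582, T(16)=44883; answer 44883
Stage 3: U2 = 44883; m = 3; cross terms: (-19*0 - 3*-17)=51, (3*35 - 1*0)=105, (1*-17 - -19*35)=648; twice the area = |804| = 804; area = 402; boundary points = 1 + 1 + 4 = 6; strictly interior points = area - boundary/2 + 1 = 400; answer 400
Stage 4: U3 = 400; c = -35; f(2) = 3*(17) - 3*(-35) = 156; iterating: f(2)=156, f(3)=417, f(4)=783, f(5)=1098, f(6)=945, f(7)=-459, f(8)=-4212, f(9)=-11259, f(10)=-21141, f(11)=-29646, f(12)=-25515, f(13)=12393, f(14)=113724, f(15)=303993, f(16)=570807, f(17)=800442, f(18)=688905; answer 688905

688905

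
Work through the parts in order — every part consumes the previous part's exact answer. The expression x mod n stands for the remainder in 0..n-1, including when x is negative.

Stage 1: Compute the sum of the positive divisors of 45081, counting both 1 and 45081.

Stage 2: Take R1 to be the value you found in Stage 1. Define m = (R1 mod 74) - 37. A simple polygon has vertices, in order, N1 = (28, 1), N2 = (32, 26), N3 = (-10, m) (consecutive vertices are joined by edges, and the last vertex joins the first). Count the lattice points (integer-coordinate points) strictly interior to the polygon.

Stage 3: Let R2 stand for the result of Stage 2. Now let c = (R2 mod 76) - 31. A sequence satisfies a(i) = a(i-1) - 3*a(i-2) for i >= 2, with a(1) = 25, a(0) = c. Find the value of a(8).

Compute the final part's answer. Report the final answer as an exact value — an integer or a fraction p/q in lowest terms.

-1148

Stage 1: 45081 = 3^2 * 5009; sigma = (1 + 3 + 9) * (1 + 5009) = 13 * 5010 = 65130; answer 65130
Stage 2: R1 = 65130; m = -27; cross terms: (28*26 - 32*1)=696, (32*-27 - -10*26)=-604, (-10*1 - 28*-27)=746; twice the area = |838| = 838; area = 419; boundary points = 1 + 1 + 2 = 4; strictly interior points = area - boundary/2 + 1 = 418; answer 418
Stage 3: R2 = 418; c = 7; a(2) = 1*(25) - 3*(7) = 4; iterating: a(2)=4, a(3)=-71, a(4)=-83, a(5)=130, a(6)=379, a(7)=-11, a(8)=-1148; answer -1148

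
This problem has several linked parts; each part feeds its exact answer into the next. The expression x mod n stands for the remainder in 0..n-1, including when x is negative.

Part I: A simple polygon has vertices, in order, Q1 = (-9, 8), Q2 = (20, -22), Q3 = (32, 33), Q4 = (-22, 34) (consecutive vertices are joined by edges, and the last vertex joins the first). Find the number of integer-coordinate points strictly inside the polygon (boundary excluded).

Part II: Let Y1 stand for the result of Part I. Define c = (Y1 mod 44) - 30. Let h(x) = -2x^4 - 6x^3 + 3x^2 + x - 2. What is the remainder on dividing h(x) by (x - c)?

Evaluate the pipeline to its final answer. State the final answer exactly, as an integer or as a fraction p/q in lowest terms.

Part I: cross terms: (-9*-22 - 20*8)=38, (20*33 - 32*-22)=1364, (32*34 - -22*33)=1814, (-22*8 - -9*34)=130; twice the area = |3346| = 3346; area = 1673; boundary points = 1 + 1 + 1 + 13 = 16; strictly interior points = area - boundary/2 + 1 = 1666; answer 1666
Part II: Y1 = 1666; c = 8; remainder = value at the root: -2*(8)^4 - 6*(8)^3 + 3*(8)^2 + 1*(8)^1 - 2 = (-8192) + (-3072) + (192) + (8) + (-2) = -11066; answer -11066

-11066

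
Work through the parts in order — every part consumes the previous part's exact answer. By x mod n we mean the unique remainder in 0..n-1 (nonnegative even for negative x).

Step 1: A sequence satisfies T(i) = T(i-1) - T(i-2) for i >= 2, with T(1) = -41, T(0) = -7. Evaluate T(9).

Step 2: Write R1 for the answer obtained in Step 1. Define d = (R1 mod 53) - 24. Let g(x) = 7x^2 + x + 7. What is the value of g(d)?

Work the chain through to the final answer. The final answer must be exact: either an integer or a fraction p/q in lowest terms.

2013

Step 1: T(2) = 1*(-41) - 1*(-7) = -34; iterating: T(2)=-34, T(3)=7, T(4)=41, T(5)=34, T(6)=-7, T(7)=-41, T(8)=-34, T(9)=7; answer 7
Step 2: R1 = 7; d = -17; 7*(-17)^2 + 1*(-17)^1 + 7 = (2023) + (-17) + (7) = 2013; answer 2013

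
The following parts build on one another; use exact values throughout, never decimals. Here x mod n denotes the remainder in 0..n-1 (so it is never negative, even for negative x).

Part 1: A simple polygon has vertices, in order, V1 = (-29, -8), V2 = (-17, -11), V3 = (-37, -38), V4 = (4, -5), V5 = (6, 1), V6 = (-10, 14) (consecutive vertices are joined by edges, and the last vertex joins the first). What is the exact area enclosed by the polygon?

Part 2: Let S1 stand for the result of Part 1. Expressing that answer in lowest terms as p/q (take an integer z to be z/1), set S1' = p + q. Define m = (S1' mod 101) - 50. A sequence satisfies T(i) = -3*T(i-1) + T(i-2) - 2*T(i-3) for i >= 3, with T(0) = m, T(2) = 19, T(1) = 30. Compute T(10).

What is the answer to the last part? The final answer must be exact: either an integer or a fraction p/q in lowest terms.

211384

Part 1: cross terms: (-29*-11 - -17*-8)=183, (-17*-38 - -37*-11)=239, (-37*-5 - 4*-38)=337, (4*1 - 6*-5)=34, (6*14 - -10*1)=94, (-10*-8 - -29*14)=486; twice the area = |1373| = 1373; area = 1373/2; answer 1373/2
Part 2: S1 = 1373/2; threaded value p + q = 1375; m = 12; T(3) = -3*(19) + 1*(30) - 2*(12) = -51; iterating: T(3)=-51, T(4)=112, T(5)=-425, T(6)=1489, T(7)=-5116, T(8)=17687, T(9)=-61155, T(10)=211384; answer 211384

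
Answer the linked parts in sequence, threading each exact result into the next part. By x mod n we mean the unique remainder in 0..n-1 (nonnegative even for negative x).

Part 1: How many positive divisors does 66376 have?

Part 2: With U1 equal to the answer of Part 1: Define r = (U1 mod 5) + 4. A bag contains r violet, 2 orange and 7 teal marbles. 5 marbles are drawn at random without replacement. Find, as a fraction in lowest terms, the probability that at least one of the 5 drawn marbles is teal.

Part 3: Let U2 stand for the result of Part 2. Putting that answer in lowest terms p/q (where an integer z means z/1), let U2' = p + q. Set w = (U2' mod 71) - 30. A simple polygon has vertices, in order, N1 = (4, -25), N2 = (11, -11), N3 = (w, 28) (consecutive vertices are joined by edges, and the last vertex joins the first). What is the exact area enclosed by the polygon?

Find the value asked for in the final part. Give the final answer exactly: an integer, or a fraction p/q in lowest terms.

Part 1: 66376 = 2^3 * 8297; number of divisors = (3+1) * (1+1) = 8; answer 8
Part 2: U1 = 8; r = 7; total draws C(16,5) = 4368; complement C(9,5) = 126; favorable 4368 - 126 = 4242; P = 101/104; answer 101/104
Part 3: U2 = 101/104; threaded value p + q = 205; w = 33; cross terms: (4*-11 - 11*-25)=231, (11*28 - 33*-11)=671, (33*-25 - 4*28)=-937; twice the area = |-35| = 35; area = 35/2; answer 35/2

35/2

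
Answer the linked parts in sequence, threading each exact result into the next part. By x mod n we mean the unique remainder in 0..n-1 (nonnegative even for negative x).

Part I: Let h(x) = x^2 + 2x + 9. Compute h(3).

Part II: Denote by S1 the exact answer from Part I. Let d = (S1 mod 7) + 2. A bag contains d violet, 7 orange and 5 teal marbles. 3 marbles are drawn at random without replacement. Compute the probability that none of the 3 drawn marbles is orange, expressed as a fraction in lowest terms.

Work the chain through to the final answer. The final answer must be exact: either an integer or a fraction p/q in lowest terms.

3/17

Part I: 1*(3)^2 + 2*(3)^1 + 9 = (9) + (6) + (9) = 24; answer 24
Part II: S1 = 24; d = 5; total draws C(17,3) = 680; favorable C(10,3) = 120; P = 3/17; answer 3/17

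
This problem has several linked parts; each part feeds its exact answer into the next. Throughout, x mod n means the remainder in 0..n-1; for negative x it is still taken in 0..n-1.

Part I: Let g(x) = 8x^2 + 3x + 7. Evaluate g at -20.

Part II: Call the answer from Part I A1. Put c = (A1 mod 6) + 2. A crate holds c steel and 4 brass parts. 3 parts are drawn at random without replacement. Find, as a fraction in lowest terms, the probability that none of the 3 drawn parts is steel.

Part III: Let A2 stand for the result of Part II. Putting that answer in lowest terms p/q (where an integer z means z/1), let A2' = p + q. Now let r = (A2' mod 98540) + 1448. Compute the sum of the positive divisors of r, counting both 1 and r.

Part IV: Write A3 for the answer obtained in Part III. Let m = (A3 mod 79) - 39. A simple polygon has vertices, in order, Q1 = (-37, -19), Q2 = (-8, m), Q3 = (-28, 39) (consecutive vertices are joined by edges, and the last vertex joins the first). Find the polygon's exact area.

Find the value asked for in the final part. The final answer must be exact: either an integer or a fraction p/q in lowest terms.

1187/2

Part I: 8*(-20)^2 + 3*(-20)^1 + 7 = (3200) + (-60) + (7) = 3147; answer 3147
Part II: A1 = 3147; c = 5; total draws C(9,3) = 84; favorable C(4,3) = 4; P = 1/21; answer 1/21
Part III: A2 = 1/21; threaded value p + q = 22; r = 1470; 1470 = 2 * 3 * 5 * 7^2; sigma = (1 + 2) * (1 + 3) * (1 + 5) * (1 + 7 + 49) = 3 * 4 * 6 * 57 = 4104; answer 4104
Part IV: A3 = 4104; m = 36; cross terms: (-37*36 - -8*-19)=-1484, (-8*39 - -28*36)=696, (-28*-19 - -37*39)=1975; twice the area = |1187| = 1187; area = 1187/2; answer 1187/2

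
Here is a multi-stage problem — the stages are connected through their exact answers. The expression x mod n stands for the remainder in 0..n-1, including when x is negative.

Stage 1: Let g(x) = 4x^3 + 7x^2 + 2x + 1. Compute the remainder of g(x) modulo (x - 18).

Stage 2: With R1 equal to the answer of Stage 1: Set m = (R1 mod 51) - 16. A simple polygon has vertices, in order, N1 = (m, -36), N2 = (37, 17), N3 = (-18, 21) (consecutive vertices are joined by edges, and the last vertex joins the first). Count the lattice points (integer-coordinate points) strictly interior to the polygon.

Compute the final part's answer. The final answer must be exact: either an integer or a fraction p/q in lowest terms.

1500

Stage 1: remainder = value at the root: 4*(18)^3 + 7*(18)^2 + 2*(18)^1 + 1 = (23328) + (2268) + (36) + (1) = 25633; answer 25633
Stage 2: R1 = 25633; m = 15; cross terms: (15*17 - 37*-36)=1587, (37*21 - -18*17)=1083, (-18*-36 - 15*21)=333; twice the area = |3003| = 3003; area = 3003/2; boundary points = 1 + 1 + 3 = 5; strictly interior points = area - boundary/2 + 1 = 1500; answer 1500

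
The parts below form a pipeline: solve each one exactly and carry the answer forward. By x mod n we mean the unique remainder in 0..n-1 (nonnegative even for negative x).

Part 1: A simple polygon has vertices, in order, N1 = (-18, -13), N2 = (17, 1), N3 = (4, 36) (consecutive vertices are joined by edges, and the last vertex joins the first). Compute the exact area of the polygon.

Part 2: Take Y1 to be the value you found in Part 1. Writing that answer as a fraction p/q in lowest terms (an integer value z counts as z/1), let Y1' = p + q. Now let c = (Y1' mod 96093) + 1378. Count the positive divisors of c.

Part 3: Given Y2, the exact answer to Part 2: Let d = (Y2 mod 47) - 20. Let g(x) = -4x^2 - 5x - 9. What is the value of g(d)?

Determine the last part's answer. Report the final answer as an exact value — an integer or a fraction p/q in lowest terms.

-953

Part 1: cross terms: (-18*1 - 17*-13)=203, (17*36 - 4*1)=608, (4*-13 - -18*36)=596; twice the area = |1407| = 1407; area = 1407/2; answer 1407/2
Part 2: Y1 = 1407/2; threaded value p + q = 1409; c = 2787; 2787 = 3 * 929; number of divisors = (1+1) * (1+1) = 4; answer 4
Part 3: Y2 = 4; d = -16; -4*(-16)^2 - 5*(-16)^1 - 9 = (-1024) + (80) + (-9) = -953; answer -953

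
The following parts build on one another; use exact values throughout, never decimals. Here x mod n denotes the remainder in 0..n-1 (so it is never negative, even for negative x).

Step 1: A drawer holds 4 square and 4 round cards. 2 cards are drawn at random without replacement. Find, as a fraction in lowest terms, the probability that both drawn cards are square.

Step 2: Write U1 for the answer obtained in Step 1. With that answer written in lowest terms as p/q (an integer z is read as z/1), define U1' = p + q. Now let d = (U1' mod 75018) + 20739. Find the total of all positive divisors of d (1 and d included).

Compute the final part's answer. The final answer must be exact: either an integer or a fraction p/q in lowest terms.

Step 1: total draws C(8,2) = 28; favorable C(4,2) = 6; P = 3/14; answer 3/14
Step 2: U1 = 3/14; threaded value p + q = 17; d = 20756; 20756 = 2^2 * 5189; sigma = (1 + 2 + 4) * (1 + 5189) = 7 * 5190 = 36330; answer 36330

36330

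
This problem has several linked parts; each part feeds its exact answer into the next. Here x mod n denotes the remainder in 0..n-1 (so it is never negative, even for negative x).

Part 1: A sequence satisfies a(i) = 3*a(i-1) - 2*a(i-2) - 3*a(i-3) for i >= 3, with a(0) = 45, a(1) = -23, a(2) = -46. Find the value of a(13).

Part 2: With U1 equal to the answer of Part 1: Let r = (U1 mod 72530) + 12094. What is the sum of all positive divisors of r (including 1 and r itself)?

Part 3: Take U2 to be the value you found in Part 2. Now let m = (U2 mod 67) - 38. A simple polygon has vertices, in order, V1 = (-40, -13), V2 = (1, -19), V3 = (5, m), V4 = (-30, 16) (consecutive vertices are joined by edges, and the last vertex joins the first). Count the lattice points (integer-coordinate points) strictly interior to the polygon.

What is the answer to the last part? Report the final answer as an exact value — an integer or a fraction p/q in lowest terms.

Part 1: a(3) = 3*(-46) - 2*(-23) - 3*(45) = -227; iterating: a(3)=-227, a(4)=-520, a(5)=-968, a(6)=-1183, a(7)=-53, a(8)=5111, a(9)=18988, a(10)=46901, a(11)=87394, a(12)=111416, a(13)=18757; answer 18757
Part 2: U1 = 18757; r = 30851; 30851 is prime, so its only divisors are 1 and 30851; sigma = 1 + 30851 = 30852; answer 30852
Part 3: U2 = 30852; m = -6; cross terms: (-40*-19 - 1*-13)=773, (1*-6 - 5*-19)=89, (5*16 - -30*-6)=-100, (-30*-13 - -40*16)=1030; twice the area = |1792| = 1792; area = 896; boundary points = 1 + 1 + 1 + 1 = 4; strictly interior points = area - boundary/2 + 1 = 895; answer 895

895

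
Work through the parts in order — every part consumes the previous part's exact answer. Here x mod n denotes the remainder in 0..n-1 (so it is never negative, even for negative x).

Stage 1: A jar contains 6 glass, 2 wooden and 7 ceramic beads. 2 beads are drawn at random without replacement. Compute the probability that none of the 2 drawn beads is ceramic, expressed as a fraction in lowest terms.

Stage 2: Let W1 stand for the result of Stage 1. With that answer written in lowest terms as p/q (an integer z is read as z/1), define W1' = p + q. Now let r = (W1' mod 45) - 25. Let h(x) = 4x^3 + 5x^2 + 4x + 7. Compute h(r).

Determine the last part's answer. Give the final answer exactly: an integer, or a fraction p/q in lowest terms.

-701

Stage 1: total draws C(15,2) = 105; favorable C(8,2) = 28; P = 4/15; answer 4/15
Stage 2: W1 = 4/15; threaded value p + q = 19; r = -6; 4*(-6)^3 + 5*(-6)^2 + 4*(-6)^1 + 7 = (-864) + (180) + (-24) + (7) = -701; answer -701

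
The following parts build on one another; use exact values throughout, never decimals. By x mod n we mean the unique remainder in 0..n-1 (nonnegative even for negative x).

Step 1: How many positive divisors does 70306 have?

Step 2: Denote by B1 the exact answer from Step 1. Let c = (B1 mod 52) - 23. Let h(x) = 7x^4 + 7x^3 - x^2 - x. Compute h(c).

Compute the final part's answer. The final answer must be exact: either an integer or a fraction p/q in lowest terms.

Step 1: 70306 = 2 * 35153; number of divisors = (1+1) * (1+1) = 4; answer 4
Step 2: B1 = 4; c = -19; 7*(-19)^4 + 7*(-19)^3 - 1*(-19)^2 - 1*(-19)^1 = (912247) + (-48013) + (-361) + (19) = 863892; answer 863892

863892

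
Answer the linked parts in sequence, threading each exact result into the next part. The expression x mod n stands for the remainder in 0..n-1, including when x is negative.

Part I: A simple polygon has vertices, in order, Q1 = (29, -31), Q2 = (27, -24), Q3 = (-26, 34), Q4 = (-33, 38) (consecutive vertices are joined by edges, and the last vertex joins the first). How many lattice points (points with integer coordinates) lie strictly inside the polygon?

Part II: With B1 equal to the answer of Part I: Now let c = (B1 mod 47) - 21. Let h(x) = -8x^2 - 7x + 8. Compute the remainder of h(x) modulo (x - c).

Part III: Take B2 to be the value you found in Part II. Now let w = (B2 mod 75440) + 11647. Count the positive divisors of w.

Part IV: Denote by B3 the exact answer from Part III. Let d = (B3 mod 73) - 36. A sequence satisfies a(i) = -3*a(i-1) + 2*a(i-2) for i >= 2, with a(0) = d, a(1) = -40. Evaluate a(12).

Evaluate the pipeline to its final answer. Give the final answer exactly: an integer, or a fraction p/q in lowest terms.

Part I: cross terms: (29*-24 - 27*-31)=141, (27*34 - -26*-24)=294, (-26*38 - -33*34)=134, (-33*-31 - 29*38)=-79; twice the area = |490| = 490; area = 245; boundary points = 1 + 1 + 1 + 1 = 4; strictly interior points = area - boundary/2 + 1 = 244; answer 244
Part II: B1 = 244; c = -12; remainder = value at the root: -8*(-12)^2 - 7*(-12)^1 + 8 = (-1152) + (84) + (8) = -1060; answer -1060
Part III: B2 = -1060; w = 86027; 86027 is prime, so its only divisors are 1 and 86027; count = 2; answer 2
Part IV: B3 = 2; d = -34; a(2) = -3*(-40) + 2*(-34) = 52; iterating: a(2)=52, a(3)=-236, a(4)=812, a(5)=-2908, a(6)=10348, a(7)=-36860, a(8)=131276, a(9)=-467548, a(10)=1665196, a(11)=-5930684, a(12)=21122444; answer 21122444

21122444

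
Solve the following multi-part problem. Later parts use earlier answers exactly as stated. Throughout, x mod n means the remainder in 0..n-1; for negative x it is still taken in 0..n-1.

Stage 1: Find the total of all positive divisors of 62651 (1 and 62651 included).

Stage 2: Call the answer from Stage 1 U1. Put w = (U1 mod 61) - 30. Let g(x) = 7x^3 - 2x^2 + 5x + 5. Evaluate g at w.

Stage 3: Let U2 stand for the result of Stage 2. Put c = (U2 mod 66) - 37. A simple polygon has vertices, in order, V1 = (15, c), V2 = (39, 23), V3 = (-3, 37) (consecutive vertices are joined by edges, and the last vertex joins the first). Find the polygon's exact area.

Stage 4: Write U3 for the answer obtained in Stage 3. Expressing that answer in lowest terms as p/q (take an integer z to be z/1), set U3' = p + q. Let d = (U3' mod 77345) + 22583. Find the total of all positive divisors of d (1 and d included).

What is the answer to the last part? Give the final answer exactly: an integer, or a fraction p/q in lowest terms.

Stage 1: 62651 = 31 * 43 * 47; sigma = (1 + 31) * (1 + 43) * (1 + 47) = 32 * 44 * 48 = 67584; answer 67584
Stage 2: U1 = 67584; w = 27; 7*(27)^3 - 2*(27)^2 + 5*(27)^1 + 5 = (137781) + (-1458) + (135) + (5) = 136463; answer 136463
Stage 3: U2 = 136463; c = 4; cross terms: (15*23 - 39*4)=189, (39*37 - -3*23)=1512, (-3*4 - 15*37)=-567; twice the area = |1134| = 1134; area = 567; answer 567
Stage 4: U3 = 567; threaded value p + q = 568; d = 23151; 23151 = 3 * 7717; sigma = (1 + 3) * (1 + 7717) = 4 * 7718 = 30872; answer 30872

30872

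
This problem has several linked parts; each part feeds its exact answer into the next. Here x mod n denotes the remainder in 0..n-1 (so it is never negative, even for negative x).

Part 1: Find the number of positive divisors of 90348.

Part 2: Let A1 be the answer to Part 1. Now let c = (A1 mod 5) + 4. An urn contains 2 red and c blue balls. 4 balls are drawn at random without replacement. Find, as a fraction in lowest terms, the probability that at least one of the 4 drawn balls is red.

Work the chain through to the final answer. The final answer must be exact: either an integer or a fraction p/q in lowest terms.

Part 1: 90348 = 2^2 * 3 * 7529; number of divisors = (2+1) * (1+1) * (1+1) = 12; answer 12
Part 2: A1 = 12; c = 6; total draws C(8,4) = 70; complement C(6,4) = 15; favorable 70 - 15 = 55; P = 11/14; answer 11/14

11/14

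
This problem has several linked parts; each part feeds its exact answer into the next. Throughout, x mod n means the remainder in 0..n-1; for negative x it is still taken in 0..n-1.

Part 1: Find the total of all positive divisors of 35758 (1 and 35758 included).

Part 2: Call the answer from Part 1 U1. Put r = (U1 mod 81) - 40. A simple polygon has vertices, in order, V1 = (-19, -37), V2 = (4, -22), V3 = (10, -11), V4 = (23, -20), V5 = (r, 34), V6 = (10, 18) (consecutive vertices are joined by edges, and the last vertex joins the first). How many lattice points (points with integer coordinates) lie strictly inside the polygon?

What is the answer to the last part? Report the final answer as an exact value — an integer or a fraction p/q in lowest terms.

1013

Part 1: 35758 = 2 * 19 * 941; sigma = (1 + 2) * (1 + 19) * (1 + 941) = 3 * 20 * 942 = 56520; answer 56520
Part 2: U1 = 56520; r = 23; cross terms: (-19*-22 - 4*-37)=566, (4*-11 - 10*-22)=176, (10*-20 - 23*-11)=53, (23*34 - 23*-20)=1242, (23*18 - 10*34)=74, (10*-37 - -19*18)=-28; twice the area = |2083| = 2083; area = 2083/2; boundary points = 1 + 1 + 1 + 54 + 1 + 1 = 59; strictly interior points = area - boundary/2 + 1 = 1013; answer 1013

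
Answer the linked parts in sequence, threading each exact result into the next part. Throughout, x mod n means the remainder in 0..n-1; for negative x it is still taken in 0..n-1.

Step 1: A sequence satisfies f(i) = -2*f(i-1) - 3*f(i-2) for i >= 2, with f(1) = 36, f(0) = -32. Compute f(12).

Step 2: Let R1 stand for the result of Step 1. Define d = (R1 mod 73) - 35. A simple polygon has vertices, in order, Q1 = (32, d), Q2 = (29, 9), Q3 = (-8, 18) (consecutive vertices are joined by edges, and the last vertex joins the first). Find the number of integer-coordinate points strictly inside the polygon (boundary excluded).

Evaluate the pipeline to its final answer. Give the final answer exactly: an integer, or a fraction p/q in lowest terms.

531

Step 1: f(2) = -2*(36) - 3*(-32) = 24; iterating: f(2)=24, f(3)=-156, f(4)=240, f(5)=-12, f(6)=-696, f(7)=1428, f(8)=-768, f(9)=-2748, f(10)=7800, f(11)=-7356, f(12)=-8688; answer -8688
Step 2: R1 = -8688; d = 37; cross terms: (32*9 - 29*37)=-785, (29*18 - -8*9)=594, (-8*37 - 32*18)=-872; twice the area = |-1063| = 1063; area = 1063/2; boundary points = 1 + 1 + 1 = 3; strictly interior points = area - boundary/2 + 1 = 531; answer 531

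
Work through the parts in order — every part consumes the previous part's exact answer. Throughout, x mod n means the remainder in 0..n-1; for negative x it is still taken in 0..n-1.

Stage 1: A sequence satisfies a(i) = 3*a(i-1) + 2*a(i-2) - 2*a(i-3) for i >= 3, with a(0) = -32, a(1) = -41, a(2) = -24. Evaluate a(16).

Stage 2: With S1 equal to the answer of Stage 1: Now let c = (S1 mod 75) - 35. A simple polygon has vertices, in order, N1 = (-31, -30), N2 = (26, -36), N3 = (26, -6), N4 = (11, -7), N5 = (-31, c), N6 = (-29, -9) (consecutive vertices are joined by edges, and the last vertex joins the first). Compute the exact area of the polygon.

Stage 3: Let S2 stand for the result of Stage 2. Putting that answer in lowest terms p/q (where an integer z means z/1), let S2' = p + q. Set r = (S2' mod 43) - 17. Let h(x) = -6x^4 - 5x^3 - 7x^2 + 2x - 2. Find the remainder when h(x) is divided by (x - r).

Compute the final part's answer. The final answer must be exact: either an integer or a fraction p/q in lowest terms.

-27570

Stage 1: a(3) = 3*(-24) + 2*(-41) - 2*(-32) = -90; iterating: a(3)=-90, a(4)=-236, a(5)=-840, a(6)=-2812, a(7)=-9644, a(8)=-32876, a(9)=-112292, a(10)=-383340, a(11)=-1308852, a(12)=-4468652, a(13)=-15256980, a(14)=-52090540, a(15)=-177848276, a(16)=-607211948; answer -607211948
Stage 2: S1 = -607211948; c = 17; cross terms: (-31*-36 - 26*-30)=1896, (26*-6 - 26*-36)=780, (26*-7 - 11*-6)=-116, (11*17 - -31*-7)=-30, (-31*-9 - -29*17)=772, (-29*-30 - -31*-9)=591; twice the area = |3893| = 3893; area = 3893/2; answer 3893/2
Stage 3: S2 = 3893/2; threaded value p + q = 3895; r = 8; remainder = value at the root: -6*(8)^4 - 5*(8)^3 - 7*(8)^2 + 2*(8)^1 - 2 = (-24576) + (-2560) + (-448) + (16) + (-2) = -27570; answer -27570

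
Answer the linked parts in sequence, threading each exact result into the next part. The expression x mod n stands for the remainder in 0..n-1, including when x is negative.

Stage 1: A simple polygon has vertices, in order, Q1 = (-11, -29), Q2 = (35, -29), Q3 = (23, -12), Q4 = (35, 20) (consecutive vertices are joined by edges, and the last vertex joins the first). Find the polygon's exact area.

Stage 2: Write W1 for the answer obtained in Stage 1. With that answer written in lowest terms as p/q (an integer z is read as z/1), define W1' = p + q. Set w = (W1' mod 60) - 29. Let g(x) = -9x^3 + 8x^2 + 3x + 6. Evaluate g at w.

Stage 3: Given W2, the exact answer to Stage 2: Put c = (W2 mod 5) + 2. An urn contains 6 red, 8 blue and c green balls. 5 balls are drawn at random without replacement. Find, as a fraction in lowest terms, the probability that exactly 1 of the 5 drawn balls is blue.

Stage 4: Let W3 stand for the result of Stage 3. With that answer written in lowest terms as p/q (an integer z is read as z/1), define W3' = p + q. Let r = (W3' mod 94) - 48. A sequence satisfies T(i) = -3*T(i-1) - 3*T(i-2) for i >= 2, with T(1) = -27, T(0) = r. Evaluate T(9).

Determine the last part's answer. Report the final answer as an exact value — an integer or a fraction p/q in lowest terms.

Stage 1: cross terms: (-11*-29 - 35*-29)=1334, (35*-12 - 23*-29)=247, (23*20 - 35*-12)=880, (35*-29 - -11*20)=-795; twice the area = |1666| = 1666; area = 833; answer 833
Stage 2: W1 = 833; threaded value p + q = 834; w = 25; -9*(25)^3 + 8*(25)^2 + 3*(25)^1 + 6 = (-140625) + (5000) + (75) + (6) = -135544; answer -135544
Stage 3: W2 = -135544; c = 3; total draws C(17,5) = 6188; favorable C(8,1)*C(9,4) = 1008; P = 36/221; answer 36/221
Stage 4: W3 = 36/221; threaded value p + q = 257; r = 21; T(2) = -3*(-27) - 3*(21) = 18; iterating: T(2)=18, T(3)=27, T(4)=-135, T(5)=324, T(6)=-567, T(7)=729, T(8)=-486, T(9)=-729; answer -729

-729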